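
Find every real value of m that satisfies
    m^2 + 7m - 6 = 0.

Discriminant: (7)^2 - 4*1*(-6) = 73.
Quadratic formula: m = (-7 +/- sqrt(73)) / 2.
So m = -7/2 + sqrt(73)/2 ~= 0.772 or m = -sqrt(73)/2 - 7/2 ~= -7.772.

m = -7.772 or m = 0.772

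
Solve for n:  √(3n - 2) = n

n = 1 or n = 2

Square both sides: 3n - 2 = (n)².
Expand and rearrange: n² - 3n + 2 = 0.
Solving gives n = 2 or n = 1.
Check each candidate in the original equation:
  n = 2: √(4) = 2, while n = 2 — valid.
  n = 1: √(1) = 1, while n = 1 — valid.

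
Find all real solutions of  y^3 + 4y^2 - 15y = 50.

Rearrange: y^3 + 4y^2 - 15y - 50 = 0.
Possible rational roots are divisors of -50. Testing y = -5 gives 0, so (y + 5) is a factor.
Divide: y^3 + 4y^2 - 15y - 50 = (y + 5)(y^2 - y - 10).
Apply the quadratic formula to y^2 - y - 10 = 0: y = (1 +/- sqrt(41))/2, i.e. y ~= 3.7016 or y ~= -2.7016.

y = -5 or y = -2.7016 or y = 3.7016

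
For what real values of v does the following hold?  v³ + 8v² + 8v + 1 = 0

Possible rational roots are divisors of 1. Testing v = -1 gives 0, so (v + 1) is a factor.
Divide: v³ + 8v² + 8v + 1 = (v + 1)(v² + 7v + 1).
Apply the quadratic formula to v² + 7v + 1 = 0: v = (-7 ± √45)/2, i.e. v ≈ -0.1459 or v ≈ -6.8541.

v = -6.8541 or v = -1 or v = -0.1459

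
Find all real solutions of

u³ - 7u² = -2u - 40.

Rearrange: u³ - 7u² + 2u + 40 = 0.
Possible rational roots are divisors of 40. Testing u = 4 gives 0, so (u - 4) is a factor.
Divide: u³ - 7u² + 2u + 40 = (u - 4)(u² - 3u - 10).
Factor the quadratic: u = 5 or u = -2.

u = -2 or u = 4 or u = 5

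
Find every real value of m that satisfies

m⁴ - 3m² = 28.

m = -2.6458 or m = 2.6458

Let u = m². The equation becomes u² - 3u - 28 = 0.
Factor: (u - 7)(u + 4) = 0, so u = 7 or u = -4.
m² = 7 gives m = ±√(7) ≈ ±2.6458.
m² = -4 < 0 has no real solution.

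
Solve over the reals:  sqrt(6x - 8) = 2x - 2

Square both sides: 6x - 8 = (2x - 2)^2.
Expand and rearrange: 4x^2 - 14x + 12 = 0.
Solving gives x = 2 or x = 1.5.
Check each candidate in the original equation:
  x = 2: sqrt(4) = 2, while 2x - 2 = 2 — valid.
  x = 1.5: sqrt(1) = 1, while 2x - 2 = 1 — valid.

x = 1.5 or x = 2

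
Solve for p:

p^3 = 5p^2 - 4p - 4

Rearrange: p^3 - 5p^2 + 4p + 4 = 0.
Possible rational roots are divisors of 4. Testing p = 2 gives 0, so (p - 2) is a factor.
Divide: p^3 - 5p^2 + 4p + 4 = (p - 2)(p^2 - 3p - 2).
Apply the quadratic formula to p^2 - 3p - 2 = 0: p = (3 +/- sqrt(17))/2, i.e. p ~= 3.5616 or p ~= -0.5616.

p = -0.5616 or p = 2 or p = 3.5616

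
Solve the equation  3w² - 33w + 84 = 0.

w = 4 or w = 7

Factor: 3(w - 4)(w - 7) = 0.
So w = 4 or w = 7.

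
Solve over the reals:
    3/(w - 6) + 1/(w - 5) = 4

w = 5.134 or w = 6.866

Multiply both sides by (w - 6)(w - 5):
3(w - 5) + (w - 6) = 4(w - 6)(w - 5).
Expand and collect terms: 4w² - 48w + 141 = 0.
By the quadratic formula, w = (48 ± √48) / 8, so w ≈ 6.866 or w ≈ 5.134.
Neither value makes a denominator zero (w ≠ 6, w ≠ 5), so both are valid.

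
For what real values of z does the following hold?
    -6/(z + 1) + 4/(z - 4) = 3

Multiply both sides by (z + 1)(z - 4):
-6(z - 4) + 4(z + 1) = 3(z + 1)(z - 4).
Expand and collect terms: 3z² - 7z - 40 = 0.
Factor or apply the quadratic formula: z = 5 or z = -2.6667.
Neither value makes a denominator zero (z ≠ -1, z ≠ 4), so both are valid.

z = -2.6667 or z = 5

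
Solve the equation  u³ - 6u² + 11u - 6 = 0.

Possible rational roots are divisors of -6. Testing u = 1 gives 0, so (u - 1) is a factor.
Divide: u³ - 6u² + 11u - 6 = (u - 1)(u² - 5u + 6).
Factor the quadratic: u = 3 or u = 2.

u = 1 or u = 2 or u = 3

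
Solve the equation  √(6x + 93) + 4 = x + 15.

Isolate the radical: √(6x + 93) = x + 11.
Square both sides: 6x + 93 = (x + 11)².
Expand and rearrange: x² + 16x + 28 = 0.
Solving gives x = -2 or x = -14.
Check each candidate in the original equation:
  x = -2: √(81) = 9, while x + 11 = 9 — valid.
  x = -14: √(9) = 3, while x + 11 = -3 — extraneous.

x = -2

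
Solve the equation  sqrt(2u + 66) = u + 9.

u = -1

Square both sides: 2u + 66 = (u + 9)^2.
Expand and rearrange: u^2 + 16u + 15 = 0.
Solving gives u = -1 or u = -15.
Check each candidate in the original equation:
  u = -1: sqrt(64) = 8, while u + 9 = 8 — valid.
  u = -15: sqrt(36) = 6, while u + 9 = -6 — extraneous.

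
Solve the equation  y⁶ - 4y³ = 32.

y = -1.5874 or y = 2

Let u = y³. The equation becomes u² - 4u - 32 = 0.
Factor: (u + 4)(u - 8) = 0, so u = -4 or u = 8.
y³ = -4 gives y = -∛(4) ≈ -1.5874.
y³ = 8 gives y = 2.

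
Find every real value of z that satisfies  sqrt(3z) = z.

z = 0 or z = 3

Square both sides: 3z = (z)^2.
Expand and rearrange: z^2 - 3z = 0.
Solving gives z = 3 or z = 0.
Check each candidate in the original equation:
  z = 3: sqrt(9) = 3, while z = 3 — valid.
  z = 0: sqrt(0) = 0, while z = 0 — valid.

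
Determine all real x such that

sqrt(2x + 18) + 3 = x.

Isolate the radical: sqrt(2x + 18) = x - 3.
Square both sides: 2x + 18 = (x - 3)^2.
Expand and rearrange: x^2 - 8x - 9 = 0.
Solving gives x = 9 or x = -1.
Check each candidate in the original equation:
  x = 9: sqrt(36) = 6, while x - 3 = 6 — valid.
  x = -1: sqrt(16) = 4, while x - 3 = -4 — extraneous.

x = 9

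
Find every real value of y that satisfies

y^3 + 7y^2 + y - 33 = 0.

y = -5.873 or y = -3 or y = 1.873

Possible rational roots are divisors of -33. Testing y = -3 gives 0, so (y + 3) is a factor.
Divide: y^3 + 7y^2 + y - 33 = (y + 3)(y^2 + 4y - 11).
Apply the quadratic formula to y^2 + 4y - 11 = 0: y = (-4 +/- sqrt(60))/2, i.e. y ~= 1.873 or y ~= -5.873.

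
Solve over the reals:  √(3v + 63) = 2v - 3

Square both sides: 3v + 63 = (2v - 3)².
Expand and rearrange: 4v² - 15v - 54 = 0.
Solving gives v = 6 or v = -2.25.
Check each candidate in the original equation:
  v = 6: √(81) = 9, while 2v - 3 = 9 — valid.
  v = -2.25: √(56.25) = 7.5, while 2v - 3 = -7.5 — extraneous.

v = 6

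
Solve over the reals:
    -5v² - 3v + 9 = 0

Discriminant: (-3)² − 4·(-5)·9 = 189.
Quadratic formula: v = (3 ± √189) / (-10).
So v = -3·√(21)/10 - 3/10 ≈ -1.6748 or v = -3/10 + 3·√(21)/10 ≈ 1.0748.

v = -1.6748 or v = 1.0748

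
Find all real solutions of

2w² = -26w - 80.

w = -8 or w = -5

Bring every term to one side: 2w² + 26w + 80 = 0.
Factor: 2(w + 5)(w + 8) = 0.
So w = -5 or w = -8.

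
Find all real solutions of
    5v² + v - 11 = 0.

Discriminant: (1)² − 4·5·(-11) = 221.
Quadratic formula: v = (-1 ± √221) / 10.
So v = -1/10 + √(221)/10 ≈ 1.3866 or v = -√(221)/10 - 1/10 ≈ -1.5866.

v = -1.5866 or v = 1.3866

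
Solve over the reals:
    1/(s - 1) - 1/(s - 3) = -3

Multiply both sides by (s - 1)(s - 3):
(s - 3) - (s - 1) = -3(s - 1)(s - 3).
Expand and collect terms: -3s² + 12s - 7 = 0.
By the quadratic formula, s = (-12 ± √60) / -6, so s ≈ 0.709 or s ≈ 3.291.
Neither value makes a denominator zero (s ≠ 1, s ≠ 3), so both are valid.

s = 0.709 or s = 3.291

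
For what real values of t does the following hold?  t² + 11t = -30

Bring every term to one side: t² + 11t + 30 = 0.
Factor: (t + 6)(t + 5) = 0.
So t = -6 or t = -5.

t = -6 or t = -5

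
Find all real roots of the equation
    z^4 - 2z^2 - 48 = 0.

z = -2.8284 or z = 2.8284

Let u = z^2. The equation becomes u^2 - 2u - 48 = 0.
Factor: (u - 8)(u + 6) = 0, so u = 8 or u = -6.
z^2 = 8 gives z = +/-2*sqrt(2) ~= +/-2.8284.
z^2 = -6 < 0 has no real solution.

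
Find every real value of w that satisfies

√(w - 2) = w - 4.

w = 6

Square both sides: w - 2 = (w - 4)².
Expand and rearrange: w² - 9w + 18 = 0.
Solving gives w = 6 or w = 3.
Check each candidate in the original equation:
  w = 6: √(4) = 2, while w - 4 = 2 — valid.
  w = 3: √(1) = 1, while w - 4 = -1 — extraneous.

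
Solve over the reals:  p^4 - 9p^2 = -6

p = -2.8766 or p = -0.8515 or p = 0.8515 or p = 2.8766

Let u = p^2. The equation becomes u^2 - 9u + 6 = 0.
By the quadratic formula, u = sqrt(57)/2 + 9/2 or u = 9/2 - sqrt(57)/2.
p^2 = sqrt(57)/2 + 9/2 gives p = +/-sqrt(sqrt(57)/2 + 9/2) ~= +/-2.8766.
p^2 = 9/2 - sqrt(57)/2 gives p = +/-sqrt(9/2 - sqrt(57)/2) ~= +/-0.8515.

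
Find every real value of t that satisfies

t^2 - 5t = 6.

t = -1 or t = 6

Bring every term to one side: t^2 - 5t - 6 = 0.
Factor: (t + 1)(t - 6) = 0.
So t = -1 or t = 6.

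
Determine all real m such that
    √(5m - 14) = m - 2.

m = 3 or m = 6

Square both sides: 5m - 14 = (m - 2)².
Expand and rearrange: m² - 9m + 18 = 0.
Solving gives m = 6 or m = 3.
Check each candidate in the original equation:
  m = 6: √(16) = 4, while m - 2 = 4 — valid.
  m = 3: √(1) = 1, while m - 2 = 1 — valid.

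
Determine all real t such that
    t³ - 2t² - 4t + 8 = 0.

Possible rational roots are divisors of 8. Testing t = -2 gives 0, so (t + 2) is a factor.
Divide: t³ - 2t² - 4t + 8 = (t + 2)(t² - 4t + 4).
The quadratic has the repeated root t = 2.

t = -2 or t = 2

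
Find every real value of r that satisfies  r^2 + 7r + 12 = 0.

Factor: (r + 3)(r + 4) = 0.
So r = -3 or r = -4.

r = -4 or r = -3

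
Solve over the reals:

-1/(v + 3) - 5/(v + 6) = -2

v = -4.2247 or v = -1.7753

Multiply both sides by (v + 3)(v + 6):
-(v + 6) - 5(v + 3) = -2(v + 3)(v + 6).
Expand and collect terms: -2v^2 - 12v - 15 = 0.
By the quadratic formula, v = (12 +/- sqrt(24)) / -4, so v ~= -4.2247 or v ~= -1.7753.
Neither value makes a denominator zero (v != -3, v != -6), so both are valid.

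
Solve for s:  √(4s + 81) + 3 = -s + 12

s = 0

Isolate the radical: √(4s + 81) = -s + 9.
Square both sides: 4s + 81 = (-s + 9)².
Expand and rearrange: s² - 22s = 0.
Solving gives s = 22 or s = 0.
Check each candidate in the original equation:
  s = 22: √(169) = 13, while -s + 9 = -13 — extraneous.
  s = 0: √(81) = 9, while -s + 9 = 9 — valid.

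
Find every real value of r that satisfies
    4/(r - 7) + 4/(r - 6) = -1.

Multiply both sides by (r - 7)(r - 6):
4(r - 6) + 4(r - 7) = -(r - 7)(r - 6).
Expand and collect terms: -r^2 + 5r + 10 = 0.
By the quadratic formula, r = (-5 +/- sqrt(65)) / -2, so r ~= -1.5311 or r ~= 6.5311.
Neither value makes a denominator zero (r != 7, r != 6), so both are valid.

r = -1.5311 or r = 6.5311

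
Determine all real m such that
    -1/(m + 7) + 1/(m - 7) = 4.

m = -7.2457 or m = 7.2457

Multiply both sides by (m + 7)(m - 7):
-(m - 7) + (m + 7) = 4(m + 7)(m - 7).
Expand and collect terms: 4m² - 210 = 0.
By the quadratic formula, m = (0 ± √3360) / 8, so m ≈ 7.2457 or m ≈ -7.2457.
Neither value makes a denominator zero (m ≠ -7, m ≠ 7), so both are valid.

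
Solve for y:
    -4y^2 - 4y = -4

Rearrange to standard form: -4y^2 - 4y + 4 = 0.
Discriminant: (-4)^2 - 4*(-4)*4 = 80.
Quadratic formula: y = (4 +/- sqrt(80)) / (-8).
So y = -sqrt(5)/2 - 1/2 ~= -1.618 or y = -1/2 + sqrt(5)/2 ~= 0.618.

y = -1.618 or y = 0.618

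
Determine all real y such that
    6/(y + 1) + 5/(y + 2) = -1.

y = -12.4772 or y = -1.5228

Multiply both sides by (y + 1)(y + 2):
6(y + 2) + 5(y + 1) = -(y + 1)(y + 2).
Expand and collect terms: -y^2 - 14y - 19 = 0.
By the quadratic formula, y = (14 +/- sqrt(120)) / -2, so y ~= -12.4772 or y ~= -1.5228.
Neither value makes a denominator zero (y != -1, y != -2), so both are valid.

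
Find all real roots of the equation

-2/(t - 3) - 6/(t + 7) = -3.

t = -5.1512 or t = 3.8179

Multiply both sides by (t - 3)(t + 7):
-2(t + 7) - 6(t - 3) = -3(t - 3)(t + 7).
Expand and collect terms: -3t² - 4t + 59 = 0.
By the quadratic formula, t = (4 ± √724) / -6, so t ≈ -5.1512 or t ≈ 3.8179.
Neither value makes a denominator zero (t ≠ 3, t ≠ -7), so both are valid.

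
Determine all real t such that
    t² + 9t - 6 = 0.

t = -9.6235 or t = 0.6235

Discriminant: (9)² − 4·1·(-6) = 105.
Quadratic formula: t = (-9 ± √105) / 2.
So t = -9/2 + √(105)/2 ≈ 0.6235 or t = -√(105)/2 - 9/2 ≈ -9.6235.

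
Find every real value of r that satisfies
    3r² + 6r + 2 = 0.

r = -1.5774 or r = -0.4226

Discriminant: (6)² − 4·3·2 = 12.
Quadratic formula: r = (-6 ± √12) / 6.
So r = -1 + √(3)/3 ≈ -0.4226 or r = -1 - √(3)/3 ≈ -1.5774.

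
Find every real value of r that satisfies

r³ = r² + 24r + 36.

r = -3 or r = -2 or r = 6

Rearrange: r³ - r² - 24r - 36 = 0.
Possible rational roots are divisors of -36. Testing r = -3 gives 0, so (r + 3) is a factor.
Divide: r³ - r² - 24r - 36 = (r + 3)(r² - 4r - 12).
Factor the quadratic: r = 6 or r = -2.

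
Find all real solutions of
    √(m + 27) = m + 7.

Square both sides: m + 27 = (m + 7)².
Expand and rearrange: m² + 13m + 22 = 0.
Solving gives m = -2 or m = -11.
Check each candidate in the original equation:
  m = -2: √(25) = 5, while m + 7 = 5 — valid.
  m = -11: √(16) = 4, while m + 7 = -4 — extraneous.

m = -2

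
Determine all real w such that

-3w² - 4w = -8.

Rearrange to standard form: -3w² - 4w + 8 = 0.
Discriminant: (-4)² − 4·(-3)·8 = 112.
Quadratic formula: w = (4 ± √112) / (-6).
So w = -2·√(7)/3 - 2/3 ≈ -2.4305 or w = -2/3 + 2·√(7)/3 ≈ 1.0972.

w = -2.4305 or w = 1.0972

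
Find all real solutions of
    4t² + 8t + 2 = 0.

t = -1.7071 or t = -0.2929

Discriminant: (8)² − 4·4·2 = 32.
Quadratic formula: t = (-8 ± √32) / 8.
So t = -1 + √(2)/2 ≈ -0.2929 or t = -1 - √(2)/2 ≈ -1.7071.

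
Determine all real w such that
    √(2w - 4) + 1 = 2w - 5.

Isolate the radical: √(2w - 4) = 2w - 6.
Square both sides: 2w - 4 = (2w - 6)².
Expand and rearrange: 4w² - 26w + 40 = 0.
Solving gives w = 4 or w = 2.5.
Check each candidate in the original equation:
  w = 4: √(4) = 2, while 2w - 6 = 2 — valid.
  w = 2.5: √(1) = 1, while 2w - 6 = -1 — extraneous.

w = 4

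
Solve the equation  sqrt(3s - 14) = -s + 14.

s = 10

Square both sides: 3s - 14 = (-s + 14)^2.
Expand and rearrange: s^2 - 31s + 210 = 0.
Solving gives s = 21 or s = 10.
Check each candidate in the original equation:
  s = 21: sqrt(49) = 7, while -s + 14 = -7 — extraneous.
  s = 10: sqrt(16) = 4, while -s + 14 = 4 — valid.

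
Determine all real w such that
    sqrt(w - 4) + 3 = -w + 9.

Isolate the radical: sqrt(w - 4) = -w + 6.
Square both sides: w - 4 = (-w + 6)^2.
Expand and rearrange: w^2 - 13w + 40 = 0.
Solving gives w = 8 or w = 5.
Check each candidate in the original equation:
  w = 8: sqrt(4) = 2, while -w + 6 = -2 — extraneous.
  w = 5: sqrt(1) = 1, while -w + 6 = 1 — valid.

w = 5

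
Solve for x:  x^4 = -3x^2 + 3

x = -0.8895 or x = 0.8895

Let u = x^2. The equation becomes u^2 + 3u - 3 = 0.
By the quadratic formula, u = -3/2 + sqrt(21)/2 or u = -sqrt(21)/2 - 3/2.
x^2 = -3/2 + sqrt(21)/2 gives x = +/-sqrt(-3/2 + sqrt(21)/2) ~= +/-0.8895.
x^2 = -sqrt(21)/2 - 3/2 < 0 has no real solution.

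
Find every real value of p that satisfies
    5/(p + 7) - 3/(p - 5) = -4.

p = -8.1827 or p = 5.6827

Multiply both sides by (p + 7)(p - 5):
5(p - 5) - 3(p + 7) = -4(p + 7)(p - 5).
Expand and collect terms: -4p² - 10p + 186 = 0.
By the quadratic formula, p = (10 ± √3076) / -8, so p ≈ -8.1827 or p ≈ 5.6827.
Neither value makes a denominator zero (p ≠ -7, p ≠ 5), so both are valid.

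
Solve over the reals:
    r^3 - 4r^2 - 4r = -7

Rearrange: r^3 - 4r^2 - 4r + 7 = 0.
Possible rational roots are divisors of 7. Testing r = 1 gives 0, so (r - 1) is a factor.
Divide: r^3 - 4r^2 - 4r + 7 = (r - 1)(r^2 - 3r - 7).
Apply the quadratic formula to r^2 - 3r - 7 = 0: r = (3 +/- sqrt(37))/2, i.e. r ~= 4.5414 or r ~= -1.5414.

r = -1.5414 or r = 1 or r = 4.5414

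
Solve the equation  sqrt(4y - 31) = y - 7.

y = 8 or y = 10

Square both sides: 4y - 31 = (y - 7)^2.
Expand and rearrange: y^2 - 18y + 80 = 0.
Solving gives y = 10 or y = 8.
Check each candidate in the original equation:
  y = 10: sqrt(9) = 3, while y - 7 = 3 — valid.
  y = 8: sqrt(1) = 1, while y - 7 = 1 — valid.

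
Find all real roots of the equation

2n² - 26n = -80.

Bring every term to one side: 2n² - 26n + 80 = 0.
Factor: 2(n - 8)(n - 5) = 0.
So n = 8 or n = 5.

n = 5 or n = 8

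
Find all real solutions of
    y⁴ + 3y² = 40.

y = -2.2361 or y = 2.2361

Let u = y². The equation becomes u² + 3u - 40 = 0.
Factor: (u - 5)(u + 8) = 0, so u = 5 or u = -8.
y² = 5 gives y = ±√(5) ≈ ±2.2361.
y² = -8 < 0 has no real solution.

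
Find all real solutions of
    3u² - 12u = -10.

Rearrange to standard form: 3u² - 12u + 10 = 0.
Discriminant: (-12)² − 4·3·10 = 24.
Quadratic formula: u = (12 ± √24) / 6.
So u = √(6)/3 + 2 ≈ 2.8165 or u = 2 - √(6)/3 ≈ 1.1835.

u = 1.1835 or u = 2.8165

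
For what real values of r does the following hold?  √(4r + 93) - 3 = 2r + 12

Isolate the radical: √(4r + 93) = 2r + 15.
Square both sides: 4r + 93 = (2r + 15)².
Expand and rearrange: 4r² + 56r + 132 = 0.
Solving gives r = -3 or r = -11.
Check each candidate in the original equation:
  r = -3: √(81) = 9, while 2r + 15 = 9 — valid.
  r = -11: √(49) = 7, while 2r + 15 = -7 — extraneous.

r = -3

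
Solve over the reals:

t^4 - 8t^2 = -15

t = -2.2361 or t = -1.7321 or t = 1.7321 or t = 2.2361

Let u = t^2. The equation becomes u^2 - 8u + 15 = 0.
Factor: (u - 5)(u - 3) = 0, so u = 5 or u = 3.
t^2 = 5 gives t = +/-sqrt(5) ~= +/-2.2361.
t^2 = 3 gives t = +/-sqrt(3) ~= +/-1.7321.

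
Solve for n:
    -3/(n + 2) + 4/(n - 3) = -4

Multiply both sides by (n + 2)(n - 3):
-3(n - 3) + 4(n + 2) = -4(n + 2)(n - 3).
Expand and collect terms: -4n² + 3n + 7 = 0.
Factor or apply the quadratic formula: n = -1 or n = 1.75.
Neither value makes a denominator zero (n ≠ -2, n ≠ 3), so both are valid.

n = -1 or n = 1.75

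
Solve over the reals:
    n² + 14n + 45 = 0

n = -9 or n = -5

Factor: (n + 9)(n + 5) = 0.
So n = -9 or n = -5.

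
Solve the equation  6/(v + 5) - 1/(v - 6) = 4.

Multiply both sides by (v + 5)(v - 6):
6(v - 6) - (v + 5) = 4(v + 5)(v - 6).
Expand and collect terms: 4v^2 - 9v - 79 = 0.
By the quadratic formula, v = (9 +/- sqrt(1345)) / 8, so v ~= 5.7093 or v ~= -3.4593.
Neither value makes a denominator zero (v != -5, v != 6), so both are valid.

v = -3.4593 or v = 5.7093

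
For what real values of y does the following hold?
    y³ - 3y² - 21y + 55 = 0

Possible rational roots are divisors of 55. Testing y = 5 gives 0, so (y - 5) is a factor.
Divide: y³ - 3y² - 21y + 55 = (y - 5)(y² + 2y - 11).
Apply the quadratic formula to y² + 2y - 11 = 0: y = (-2 ± √48)/2, i.e. y ≈ 2.4641 or y ≈ -4.4641.

y = -4.4641 or y = 2.4641 or y = 5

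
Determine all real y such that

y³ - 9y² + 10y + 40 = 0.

y = -1.5311 or y = 4 or y = 6.5311

Possible rational roots are divisors of 40. Testing y = 4 gives 0, so (y - 4) is a factor.
Divide: y³ - 9y² + 10y + 40 = (y - 4)(y² - 5y - 10).
Apply the quadratic formula to y² - 5y - 10 = 0: y = (5 ± √65)/2, i.e. y ≈ 6.5311 or y ≈ -1.5311.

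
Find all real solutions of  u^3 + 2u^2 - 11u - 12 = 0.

u = -4 or u = -1 or u = 3

Possible rational roots are divisors of -12. Testing u = -1 gives 0, so (u + 1) is a factor.
Divide: u^3 + 2u^2 - 11u - 12 = (u + 1)(u^2 + u - 12).
Factor the quadratic: u = 3 or u = -4.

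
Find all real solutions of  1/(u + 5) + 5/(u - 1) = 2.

Multiply both sides by (u + 5)(u - 1):
(u - 1) + 5(u + 5) = 2(u + 5)(u - 1).
Expand and collect terms: 2u² + 2u - 34 = 0.
By the quadratic formula, u = (-2 ± √276) / 4, so u ≈ 3.6533 or u ≈ -4.6533.
Neither value makes a denominator zero (u ≠ -5, u ≠ 1), so both are valid.

u = -4.6533 or u = 3.6533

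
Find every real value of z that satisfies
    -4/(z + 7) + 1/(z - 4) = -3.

z = -5.6188 or z = 3.6188

Multiply both sides by (z + 7)(z - 4):
-4(z - 4) + (z + 7) = -3(z + 7)(z - 4).
Expand and collect terms: -3z² - 6z + 61 = 0.
By the quadratic formula, z = (6 ± √768) / -6, so z ≈ -5.6188 or z ≈ 3.6188.
Neither value makes a denominator zero (z ≠ -7, z ≠ 4), so both are valid.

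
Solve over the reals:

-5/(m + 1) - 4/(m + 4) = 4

Multiply both sides by (m + 1)(m + 4):
-5(m + 4) - 4(m + 1) = 4(m + 1)(m + 4).
Expand and collect terms: 4m² + 29m + 40 = 0.
By the quadratic formula, m = (-29 ± √201) / 8, so m ≈ -1.8528 or m ≈ -5.3972.
Neither value makes a denominator zero (m ≠ -1, m ≠ -4), so both are valid.

m = -5.3972 or m = -1.8528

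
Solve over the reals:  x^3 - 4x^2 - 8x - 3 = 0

Possible rational roots are divisors of -3. Testing x = -1 gives 0, so (x + 1) is a factor.
Divide: x^3 - 4x^2 - 8x - 3 = (x + 1)(x^2 - 5x - 3).
Apply the quadratic formula to x^2 - 5x - 3 = 0: x = (5 +/- sqrt(37))/2, i.e. x ~= 5.5414 or x ~= -0.5414.

x = -1 or x = -0.5414 or x = 5.5414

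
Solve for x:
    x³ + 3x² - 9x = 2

x = -4.7913 or x = -0.2087 or x = 2

Rearrange: x³ + 3x² - 9x - 2 = 0.
Possible rational roots are divisors of -2. Testing x = 2 gives 0, so (x - 2) is a factor.
Divide: x³ + 3x² - 9x - 2 = (x - 2)(x² + 5x + 1).
Apply the quadratic formula to x² + 5x + 1 = 0: x = (-5 ± √21)/2, i.e. x ≈ -0.2087 or x ≈ -4.7913.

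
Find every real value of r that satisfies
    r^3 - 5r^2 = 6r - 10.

r = -1.7417 or r = 1 or r = 5.7417

Rearrange: r^3 - 5r^2 - 6r + 10 = 0.
Possible rational roots are divisors of 10. Testing r = 1 gives 0, so (r - 1) is a factor.
Divide: r^3 - 5r^2 - 6r + 10 = (r - 1)(r^2 - 4r - 10).
Apply the quadratic formula to r^2 - 4r - 10 = 0: r = (4 +/- sqrt(56))/2, i.e. r ~= 5.7417 or r ~= -1.7417.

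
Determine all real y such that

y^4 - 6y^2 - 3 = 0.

y = -2.5425 or y = 2.5425

Let u = y^2. The equation becomes u^2 - 6u - 3 = 0.
By the quadratic formula, u = 3 + 2*sqrt(3) or u = 3 - 2*sqrt(3).
y^2 = 3 + 2*sqrt(3) gives y = +/-sqrt(3 + 2*sqrt(3)) ~= +/-2.5425.
y^2 = 3 - 2*sqrt(3) < 0 has no real solution.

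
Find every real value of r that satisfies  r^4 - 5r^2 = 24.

r = -2.8284 or r = 2.8284

Let u = r^2. The equation becomes u^2 - 5u - 24 = 0.
Factor: (u - 8)(u + 3) = 0, so u = 8 or u = -3.
r^2 = 8 gives r = +/-2*sqrt(2) ~= +/-2.8284.
r^2 = -3 < 0 has no real solution.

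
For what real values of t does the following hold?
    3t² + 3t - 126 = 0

t = -7 or t = 6

Factor: 3(t - 6)(t + 7) = 0.
So t = 6 or t = -7.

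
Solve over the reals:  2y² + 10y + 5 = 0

y = -4.4365 or y = -0.5635

Discriminant: (10)² − 4·2·5 = 60.
Quadratic formula: y = (-10 ± √60) / 4.
So y = -5/2 + √(15)/2 ≈ -0.5635 or y = -5/2 - √(15)/2 ≈ -4.4365.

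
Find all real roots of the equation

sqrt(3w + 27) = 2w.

Square both sides: 3w + 27 = (2w)^2.
Expand and rearrange: 4w^2 - 3w - 27 = 0.
Solving gives w = 3 or w = -2.25.
Check each candidate in the original equation:
  w = 3: sqrt(36) = 6, while 2w = 6 — valid.
  w = -2.25: sqrt(20.25) = 4.5, while 2w = -4.5 — extraneous.

w = 3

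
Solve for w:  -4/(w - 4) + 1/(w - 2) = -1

w = 1.6277 or w = 7.3723

Multiply both sides by (w - 4)(w - 2):
-4(w - 2) + (w - 4) = -(w - 4)(w - 2).
Expand and collect terms: -w² + 9w - 12 = 0.
By the quadratic formula, w = (-9 ± √33) / -2, so w ≈ 1.6277 or w ≈ 7.3723.
Neither value makes a denominator zero (w ≠ 4, w ≠ 2), so both are valid.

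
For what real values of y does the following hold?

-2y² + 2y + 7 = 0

Discriminant: (2)² − 4·(-2)·7 = 60.
Quadratic formula: y = (-2 ± √60) / (-4).
So y = 1/2 - √(15)/2 ≈ -1.4365 or y = 1/2 + √(15)/2 ≈ 2.4365.

y = -1.4365 or y = 2.4365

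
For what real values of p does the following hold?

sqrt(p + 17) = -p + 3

Square both sides: p + 17 = (-p + 3)^2.
Expand and rearrange: p^2 - 7p - 8 = 0.
Solving gives p = 8 or p = -1.
Check each candidate in the original equation:
  p = 8: sqrt(25) = 5, while -p + 3 = -5 — extraneous.
  p = -1: sqrt(16) = 4, while -p + 3 = 4 — valid.

p = -1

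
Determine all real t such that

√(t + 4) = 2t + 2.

t = 0

Square both sides: t + 4 = (2t + 2)².
Expand and rearrange: 4t² + 7t = 0.
Solving gives t = 0 or t = -1.75.
Check each candidate in the original equation:
  t = 0: √(4) = 2, while 2t + 2 = 2 — valid.
  t = -1.75: √(2.25) = 1.5, while 2t + 2 = -1.5 — extraneous.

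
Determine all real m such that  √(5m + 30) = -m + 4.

m = -1

Square both sides: 5m + 30 = (-m + 4)².
Expand and rearrange: m² - 13m - 14 = 0.
Solving gives m = 14 or m = -1.
Check each candidate in the original equation:
  m = 14: √(100) = 10, while -m + 4 = -10 — extraneous.
  m = -1: √(25) = 5, while -m + 4 = 5 — valid.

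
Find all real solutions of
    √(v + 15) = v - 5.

Square both sides: v + 15 = (v - 5)².
Expand and rearrange: v² - 11v + 10 = 0.
Solving gives v = 10 or v = 1.
Check each candidate in the original equation:
  v = 10: √(25) = 5, while v - 5 = 5 — valid.
  v = 1: √(16) = 4, while v - 5 = -4 — extraneous.

v = 10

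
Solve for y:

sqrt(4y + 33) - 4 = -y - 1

y = -2

Isolate the radical: sqrt(4y + 33) = -y + 3.
Square both sides: 4y + 33 = (-y + 3)^2.
Expand and rearrange: y^2 - 10y - 24 = 0.
Solving gives y = 12 or y = -2.
Check each candidate in the original equation:
  y = 12: sqrt(81) = 9, while -y + 3 = -9 — extraneous.
  y = -2: sqrt(25) = 5, while -y + 3 = 5 — valid.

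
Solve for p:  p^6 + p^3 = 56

p = -2 or p = 1.9129

Let u = p^3. The equation becomes u^2 + u - 56 = 0.
Factor: (u + 8)(u - 7) = 0, so u = -8 or u = 7.
p^3 = -8 gives p = -2.
p^3 = 7 gives p = (7)^(1/3) ~= 1.9129.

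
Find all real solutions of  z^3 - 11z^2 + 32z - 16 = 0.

z = 0.6277 or z = 4 or z = 6.3723

Possible rational roots are divisors of -16. Testing z = 4 gives 0, so (z - 4) is a factor.
Divide: z^3 - 11z^2 + 32z - 16 = (z - 4)(z^2 - 7z + 4).
Apply the quadratic formula to z^2 - 7z + 4 = 0: z = (7 +/- sqrt(33))/2, i.e. z ~= 6.3723 or z ~= 0.6277.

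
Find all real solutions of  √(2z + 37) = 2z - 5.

z = 6

Square both sides: 2z + 37 = (2z - 5)².
Expand and rearrange: 4z² - 22z - 12 = 0.
Solving gives z = 6 or z = -0.5.
Check each candidate in the original equation:
  z = 6: √(49) = 7, while 2z - 5 = 7 — valid.
  z = -0.5: √(36) = 6, while 2z - 5 = -6 — extraneous.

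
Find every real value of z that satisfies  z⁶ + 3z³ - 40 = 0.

Let u = z³. The equation becomes u² + 3u - 40 = 0.
Factor: (u - 5)(u + 8) = 0, so u = 5 or u = -8.
z³ = 5 gives z = ∛(5) ≈ 1.71.
z³ = -8 gives z = -2.

z = -2 or z = 1.71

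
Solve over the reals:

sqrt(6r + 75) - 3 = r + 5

r = 1

Isolate the radical: sqrt(6r + 75) = r + 8.
Square both sides: 6r + 75 = (r + 8)^2.
Expand and rearrange: r^2 + 10r - 11 = 0.
Solving gives r = 1 or r = -11.
Check each candidate in the original equation:
  r = 1: sqrt(81) = 9, while r + 8 = 9 — valid.
  r = -11: sqrt(9) = 3, while r + 8 = -3 — extraneous.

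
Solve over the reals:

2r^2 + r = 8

Rearrange to standard form: 2r^2 + r - 8 = 0.
Discriminant: (1)^2 - 4*2*(-8) = 65.
Quadratic formula: r = (-1 +/- sqrt(65)) / 4.
So r = -1/4 + sqrt(65)/4 ~= 1.7656 or r = -sqrt(65)/4 - 1/4 ~= -2.2656.

r = -2.2656 or r = 1.7656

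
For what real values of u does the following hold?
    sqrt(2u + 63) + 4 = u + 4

u = 9

Isolate the radical: sqrt(2u + 63) = u.
Square both sides: 2u + 63 = (u)^2.
Expand and rearrange: u^2 - 2u - 63 = 0.
Solving gives u = 9 or u = -7.
Check each candidate in the original equation:
  u = 9: sqrt(81) = 9, while u = 9 — valid.
  u = -7: sqrt(49) = 7, while u = -7 — extraneous.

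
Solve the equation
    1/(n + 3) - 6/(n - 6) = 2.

n = -2.2122 or n = 2.7122

Multiply both sides by (n + 3)(n - 6):
(n - 6) - 6(n + 3) = 2(n + 3)(n - 6).
Expand and collect terms: 2n² - n - 12 = 0.
By the quadratic formula, n = (1 ± √97) / 4, so n ≈ 2.7122 or n ≈ -2.2122.
Neither value makes a denominator zero (n ≠ -3, n ≠ 6), so both are valid.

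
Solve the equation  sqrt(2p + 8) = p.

Square both sides: 2p + 8 = (p)^2.
Expand and rearrange: p^2 - 2p - 8 = 0.
Solving gives p = 4 or p = -2.
Check each candidate in the original equation:
  p = 4: sqrt(16) = 4, while p = 4 — valid.
  p = -2: sqrt(4) = 2, while p = -2 — extraneous.

p = 4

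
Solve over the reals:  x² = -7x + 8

Bring every term to one side: x² + 7x - 8 = 0.
Factor: (x + 8)(x - 1) = 0.
So x = -8 or x = 1.

x = -8 or x = 1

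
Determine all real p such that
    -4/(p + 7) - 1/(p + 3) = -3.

p = -5.8081 or p = -2.5252

Multiply both sides by (p + 7)(p + 3):
-4(p + 3) - (p + 7) = -3(p + 7)(p + 3).
Expand and collect terms: -3p^2 - 25p - 44 = 0.
By the quadratic formula, p = (25 +/- sqrt(97)) / -6, so p ~= -5.8081 or p ~= -2.5252.
Neither value makes a denominator zero (p != -7, p != -3), so both are valid.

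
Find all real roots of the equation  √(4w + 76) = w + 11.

Square both sides: 4w + 76 = (w + 11)².
Expand and rearrange: w² + 18w + 45 = 0.
Solving gives w = -3 or w = -15.
Check each candidate in the original equation:
  w = -3: √(64) = 8, while w + 11 = 8 — valid.
  w = -15: √(16) = 4, while w + 11 = -4 — extraneous.

w = -3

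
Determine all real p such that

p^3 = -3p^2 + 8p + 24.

p = -3 or p = -2.8284 or p = 2.8284

Rearrange: p^3 + 3p^2 - 8p - 24 = 0.
Possible rational roots are divisors of -24. Testing p = -3 gives 0, so (p + 3) is a factor.
Divide: p^3 + 3p^2 - 8p - 24 = (p + 3)(p^2 - 8).
Apply the quadratic formula to p^2 - 8 = 0: p = (0 +/- sqrt(32))/2, i.e. p ~= 2.8284 or p ~= -2.8284.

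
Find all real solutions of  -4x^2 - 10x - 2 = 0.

Discriminant: (-10)^2 - 4*(-4)*(-2) = 68.
Quadratic formula: x = (10 +/- sqrt(68)) / (-8).
So x = -5/4 - sqrt(17)/4 ~= -2.2808 or x = -5/4 + sqrt(17)/4 ~= -0.2192.

x = -2.2808 or x = -0.2192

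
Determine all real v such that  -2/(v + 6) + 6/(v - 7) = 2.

v = -6.8217 or v = 9.8217

Multiply both sides by (v + 6)(v - 7):
-2(v - 7) + 6(v + 6) = 2(v + 6)(v - 7).
Expand and collect terms: 2v² - 6v - 134 = 0.
By the quadratic formula, v = (6 ± √1108) / 4, so v ≈ 9.8217 or v ≈ -6.8217.
Neither value makes a denominator zero (v ≠ -6, v ≠ 7), so both are valid.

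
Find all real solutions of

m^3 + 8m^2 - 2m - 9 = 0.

m = -8.1098 or m = -1 or m = 1.1098

Possible rational roots are divisors of -9. Testing m = -1 gives 0, so (m + 1) is a factor.
Divide: m^3 + 8m^2 - 2m - 9 = (m + 1)(m^2 + 7m - 9).
Apply the quadratic formula to m^2 + 7m - 9 = 0: m = (-7 +/- sqrt(85))/2, i.e. m ~= 1.1098 or m ~= -8.1098.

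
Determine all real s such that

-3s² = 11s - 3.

s = -3.9217 or s = 0.255

Rearrange to standard form: -3s² - 11s + 3 = 0.
Discriminant: (-11)² − 4·(-3)·3 = 157.
Quadratic formula: s = (11 ± √157) / (-6).
So s = -√(157)/6 - 11/6 ≈ -3.9217 or s = -11/6 + √(157)/6 ≈ 0.255.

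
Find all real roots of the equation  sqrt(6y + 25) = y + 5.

y = -4 or y = 0

Square both sides: 6y + 25 = (y + 5)^2.
Expand and rearrange: y^2 + 4y = 0.
Solving gives y = 0 or y = -4.
Check each candidate in the original equation:
  y = 0: sqrt(25) = 5, while y + 5 = 5 — valid.
  y = -4: sqrt(1) = 1, while y + 5 = 1 — valid.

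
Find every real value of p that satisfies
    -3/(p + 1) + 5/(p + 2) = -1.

Multiply both sides by (p + 1)(p + 2):
-3(p + 2) + 5(p + 1) = -(p + 1)(p + 2).
Expand and collect terms: -p^2 - 5p - 1 = 0.
By the quadratic formula, p = (5 +/- sqrt(21)) / -2, so p ~= -4.7913 or p ~= -0.2087.
Neither value makes a denominator zero (p != -1, p != -2), so both are valid.

p = -4.7913 or p = -0.2087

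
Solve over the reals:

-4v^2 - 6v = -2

v = -1.7808 or v = 0.2808

Rearrange to standard form: -4v^2 - 6v + 2 = 0.
Discriminant: (-6)^2 - 4*(-4)*2 = 68.
Quadratic formula: v = (6 +/- sqrt(68)) / (-8).
So v = -sqrt(17)/4 - 3/4 ~= -1.7808 or v = -3/4 + sqrt(17)/4 ~= 0.2808.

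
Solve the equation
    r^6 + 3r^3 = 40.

r = -2 or r = 1.71

Let u = r^3. The equation becomes u^2 + 3u - 40 = 0.
Factor: (u + 8)(u - 5) = 0, so u = -8 or u = 5.
r^3 = -8 gives r = -2.
r^3 = 5 gives r = (5)^(1/3) ~= 1.71.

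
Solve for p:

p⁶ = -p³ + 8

Let u = p³. The equation becomes u² + u - 8 = 0.
By the quadratic formula, u = -1/2 + √(33)/2 or u = -√(33)/2 - 1/2.
p³ = -1/2 + √(33)/2 gives p = ∛(-1/2 + √(33)/2) ≈ 1.3337.
p³ = -√(33)/2 - 1/2 gives p = -∛(1/2 + √(33)/2) ≈ -1.4996.

p = -1.4996 or p = 1.3337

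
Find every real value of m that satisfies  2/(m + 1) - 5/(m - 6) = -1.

m = -2.245 or m = 10.245

Multiply both sides by (m + 1)(m - 6):
2(m - 6) - 5(m + 1) = -(m + 1)(m - 6).
Expand and collect terms: -m² + 8m + 23 = 0.
By the quadratic formula, m = (-8 ± √156) / -2, so m ≈ -2.245 or m ≈ 10.245.
Neither value makes a denominator zero (m ≠ -1, m ≠ 6), so both are valid.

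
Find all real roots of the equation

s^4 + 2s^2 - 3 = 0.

Let u = s^2. The equation becomes u^2 + 2u - 3 = 0.
Factor: (u + 3)(u - 1) = 0, so u = -3 or u = 1.
s^2 = -3 < 0 has no real solution.
s^2 = 1 gives s = +/-1.

s = -1 or s = 1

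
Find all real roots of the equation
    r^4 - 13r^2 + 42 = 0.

Let u = r^2. The equation becomes u^2 - 13u + 42 = 0.
Factor: (u - 6)(u - 7) = 0, so u = 6 or u = 7.
r^2 = 6 gives r = +/-sqrt(6) ~= +/-2.4495.
r^2 = 7 gives r = +/-sqrt(7) ~= +/-2.6458.

r = -2.6458 or r = -2.4495 or r = 2.4495 or r = 2.6458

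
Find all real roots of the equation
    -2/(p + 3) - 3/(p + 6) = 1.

Multiply both sides by (p + 3)(p + 6):
-2(p + 6) - 3(p + 3) = (p + 3)(p + 6).
Expand and collect terms: p² + 14p + 39 = 0.
By the quadratic formula, p = (-14 ± √40) / 2, so p ≈ -3.8377 or p ≈ -10.1623.
Neither value makes a denominator zero (p ≠ -3, p ≠ -6), so both are valid.

p = -10.1623 or p = -3.8377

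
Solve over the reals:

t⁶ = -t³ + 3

Let u = t³. The equation becomes u² + u - 3 = 0.
By the quadratic formula, u = -1/2 + √(13)/2 or u = -√(13)/2 - 1/2.
t³ = -1/2 + √(13)/2 gives t = ∛(-1/2 + √(13)/2) ≈ 1.0922.
t³ = -√(13)/2 - 1/2 gives t = -∛(1/2 + √(13)/2) ≈ -1.3205.

t = -1.3205 or t = 1.0922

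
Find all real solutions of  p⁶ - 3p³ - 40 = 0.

p = -1.71 or p = 2

Let u = p³. The equation becomes u² - 3u - 40 = 0.
Factor: (u - 8)(u + 5) = 0, so u = 8 or u = -5.
p³ = 8 gives p = 2.
p³ = -5 gives p = -∛(5) ≈ -1.71.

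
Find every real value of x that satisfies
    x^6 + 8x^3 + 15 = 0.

x = -1.71 or x = -1.4422

Let u = x^3. The equation becomes u^2 + 8u + 15 = 0.
Factor: (u + 3)(u + 5) = 0, so u = -3 or u = -5.
x^3 = -3 gives x = -(3)^(1/3) ~= -1.4422.
x^3 = -5 gives x = -(5)^(1/3) ~= -1.71.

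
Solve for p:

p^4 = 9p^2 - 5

Let u = p^2. The equation becomes u^2 - 9u + 5 = 0.
By the quadratic formula, u = sqrt(61)/2 + 9/2 or u = 9/2 - sqrt(61)/2.
p^2 = sqrt(61)/2 + 9/2 gives p = +/-sqrt(sqrt(61)/2 + 9/2) ~= +/-2.8992.
p^2 = 9/2 - sqrt(61)/2 gives p = +/-sqrt(9/2 - sqrt(61)/2) ~= +/-0.7713.

p = -2.8992 or p = -0.7713 or p = 0.7713 or p = 2.8992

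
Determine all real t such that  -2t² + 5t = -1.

Rearrange to standard form: -2t² + 5t + 1 = 0.
Discriminant: (5)² − 4·(-2)·1 = 33.
Quadratic formula: t = (-5 ± √33) / (-4).
So t = 5/4 - √(33)/4 ≈ -0.1861 or t = 5/4 + √(33)/4 ≈ 2.6861.

t = -0.1861 or t = 2.6861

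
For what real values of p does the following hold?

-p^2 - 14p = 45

Bring every term to one side: -p^2 - 14p - 45 = 0.
Factor: -1(p + 5)(p + 9) = 0.
So p = -5 or p = -9.

p = -9 or p = -5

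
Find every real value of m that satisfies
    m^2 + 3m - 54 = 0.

m = -9 or m = 6

Factor: (m - 6)(m + 9) = 0.
So m = 6 or m = -9.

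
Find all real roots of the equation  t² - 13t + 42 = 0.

Factor: (t - 7)(t - 6) = 0.
So t = 7 or t = 6.

t = 6 or t = 7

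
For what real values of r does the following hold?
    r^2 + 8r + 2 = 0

r = -7.7417 or r = -0.2583

Discriminant: (8)^2 - 4*1*2 = 56.
Quadratic formula: r = (-8 +/- sqrt(56)) / 2.
So r = -4 + sqrt(14) ~= -0.2583 or r = -4 - sqrt(14) ~= -7.7417.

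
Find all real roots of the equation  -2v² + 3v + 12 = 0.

v = -1.8117 or v = 3.3117

Discriminant: (3)² − 4·(-2)·12 = 105.
Quadratic formula: v = (-3 ± √105) / (-4).
So v = 3/4 - √(105)/4 ≈ -1.8117 or v = 3/4 + √(105)/4 ≈ 3.3117.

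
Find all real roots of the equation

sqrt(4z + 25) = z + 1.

z = 6

Square both sides: 4z + 25 = (z + 1)^2.
Expand and rearrange: z^2 - 2z - 24 = 0.
Solving gives z = 6 or z = -4.
Check each candidate in the original equation:
  z = 6: sqrt(49) = 7, while z + 1 = 7 — valid.
  z = -4: sqrt(9) = 3, while z + 1 = -3 — extraneous.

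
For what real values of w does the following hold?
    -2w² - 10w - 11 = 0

Discriminant: (-10)² − 4·(-2)·(-11) = 12.
Quadratic formula: w = (10 ± √12) / (-4).
So w = -5/2 - √(3)/2 ≈ -3.366 or w = -5/2 + √(3)/2 ≈ -1.634.

w = -3.366 or w = -1.634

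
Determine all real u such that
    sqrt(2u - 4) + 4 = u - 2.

Isolate the radical: sqrt(2u - 4) = u - 6.
Square both sides: 2u - 4 = (u - 6)^2.
Expand and rearrange: u^2 - 14u + 40 = 0.
Solving gives u = 10 or u = 4.
Check each candidate in the original equation:
  u = 10: sqrt(16) = 4, while u - 6 = 4 — valid.
  u = 4: sqrt(4) = 2, while u - 6 = -2 — extraneous.

u = 10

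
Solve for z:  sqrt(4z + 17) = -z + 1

z = -2

Square both sides: 4z + 17 = (-z + 1)^2.
Expand and rearrange: z^2 - 6z - 16 = 0.
Solving gives z = 8 or z = -2.
Check each candidate in the original equation:
  z = 8: sqrt(49) = 7, while -z + 1 = -7 — extraneous.
  z = -2: sqrt(9) = 3, while -z + 1 = 3 — valid.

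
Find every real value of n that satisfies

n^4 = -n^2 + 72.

Let u = n^2. The equation becomes u^2 + u - 72 = 0.
Factor: (u - 8)(u + 9) = 0, so u = 8 or u = -9.
n^2 = 8 gives n = +/-2*sqrt(2) ~= +/-2.8284.
n^2 = -9 < 0 has no real solution.

n = -2.8284 or n = 2.8284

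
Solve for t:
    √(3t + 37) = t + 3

Square both sides: 3t + 37 = (t + 3)².
Expand and rearrange: t² + 3t - 28 = 0.
Solving gives t = 4 or t = -7.
Check each candidate in the original equation:
  t = 4: √(49) = 7, while t + 3 = 7 — valid.
  t = -7: √(16) = 4, while t + 3 = -4 — extraneous.

t = 4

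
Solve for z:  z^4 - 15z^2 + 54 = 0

Let u = z^2. The equation becomes u^2 - 15u + 54 = 0.
Factor: (u - 9)(u - 6) = 0, so u = 9 or u = 6.
z^2 = 9 gives z = +/-3.
z^2 = 6 gives z = +/-sqrt(6) ~= +/-2.4495.

z = -3 or z = -2.4495 or z = 2.4495 or z = 3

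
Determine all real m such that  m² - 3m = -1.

Rearrange to standard form: m² - 3m + 1 = 0.
Discriminant: (-3)² − 4·1·1 = 5.
Quadratic formula: m = (3 ± √5) / 2.
So m = √(5)/2 + 3/2 ≈ 2.618 or m = 3/2 - √(5)/2 ≈ 0.382.

m = 0.382 or m = 2.618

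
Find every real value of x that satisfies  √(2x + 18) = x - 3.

x = 9

Square both sides: 2x + 18 = (x - 3)².
Expand and rearrange: x² - 8x - 9 = 0.
Solving gives x = 9 or x = -1.
Check each candidate in the original equation:
  x = 9: √(36) = 6, while x - 3 = 6 — valid.
  x = -1: √(16) = 4, while x - 3 = -4 — extraneous.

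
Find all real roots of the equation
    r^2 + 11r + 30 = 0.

Factor: (r + 5)(r + 6) = 0.
So r = -5 or r = -6.

r = -6 or r = -5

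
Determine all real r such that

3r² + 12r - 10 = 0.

Discriminant: (12)² − 4·3·(-10) = 264.
Quadratic formula: r = (-12 ± √264) / 6.
So r = -2 + √(66)/3 ≈ 0.708 or r = -√(66)/3 - 2 ≈ -4.708.

r = -4.708 or r = 0.708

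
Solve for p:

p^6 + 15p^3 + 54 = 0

Let u = p^3. The equation becomes u^2 + 15u + 54 = 0.
Factor: (u + 6)(u + 9) = 0, so u = -6 or u = -9.
p^3 = -6 gives p = -(6)^(1/3) ~= -1.8171.
p^3 = -9 gives p = -(9)^(1/3) ~= -2.0801.

p = -2.0801 or p = -1.8171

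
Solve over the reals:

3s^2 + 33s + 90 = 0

s = -6 or s = -5

Factor: 3(s + 5)(s + 6) = 0.
So s = -5 or s = -6.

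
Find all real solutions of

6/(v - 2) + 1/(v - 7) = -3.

Multiply both sides by (v - 2)(v - 7):
6(v - 7) + (v - 2) = -3(v - 2)(v - 7).
Expand and collect terms: -3v² + 20v + 2 = 0.
By the quadratic formula, v = (-20 ± √424) / -6, so v ≈ -0.0985 or v ≈ 6.7652.
Neither value makes a denominator zero (v ≠ 2, v ≠ 7), so both are valid.

v = -0.0985 or v = 6.7652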